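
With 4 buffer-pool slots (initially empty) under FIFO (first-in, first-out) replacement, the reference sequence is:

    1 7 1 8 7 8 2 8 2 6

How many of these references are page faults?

1 -> miss, frames [1]
7 -> miss, frames [1, 7]
1 -> hit
8 -> miss, frames [1, 7, 8]
7 -> hit
8 -> hit
2 -> miss, frames [1, 7, 8, 2]
8 -> hit
2 -> hit
6 -> miss, evict 1, frames [7, 8, 2, 6]
Page faults: 5.

5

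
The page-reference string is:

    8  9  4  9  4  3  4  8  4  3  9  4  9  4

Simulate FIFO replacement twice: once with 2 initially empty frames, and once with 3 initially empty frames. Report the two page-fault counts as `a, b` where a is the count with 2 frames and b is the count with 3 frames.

2 frames: F F F . . F . F F F F F . . → 9 faults.
3 frames: F F F . . F . F . . F F . . → 7 faults.
7 < 9: adding a frame reduced faults, as is typical.

9, 7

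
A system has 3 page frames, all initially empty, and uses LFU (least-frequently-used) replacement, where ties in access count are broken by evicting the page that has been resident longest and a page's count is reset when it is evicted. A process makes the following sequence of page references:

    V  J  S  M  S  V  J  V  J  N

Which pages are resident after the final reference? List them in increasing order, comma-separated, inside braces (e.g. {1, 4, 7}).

V -> fault, frames (V)
J -> fault, frames (V J)
S -> fault, frames (V J S)
M -> fault, evict V, frames (J S M)
S -> hit
V -> fault, evict J, frames (S M V)
J -> fault, evict M, frames (S V J)
V -> hit
J -> hit
N -> fault, evict S, frames (V J N)

{J, N, V}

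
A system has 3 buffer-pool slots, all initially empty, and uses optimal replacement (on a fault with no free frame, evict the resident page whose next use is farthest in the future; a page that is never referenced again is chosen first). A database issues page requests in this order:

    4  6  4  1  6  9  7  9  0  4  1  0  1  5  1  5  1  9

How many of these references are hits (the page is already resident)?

10

4 -> fault, frames (4)
6 -> fault, frames (4 6)
4 -> hit
1 -> fault, frames (4 6 1)
6 -> hit
9 -> fault, evict 6, frames (4 1 9)
7 -> fault, evict 1, frames (4 9 7)
9 -> hit
0 -> fault, evict 7, frames (4 9 0)
4 -> hit
1 -> fault, evict 4, frames (9 0 1)
0 -> hit
1 -> hit
5 -> fault, evict 0, frames (9 1 5)
1 -> hit
5 -> hit
1 -> hit
9 -> hit
Hits: 10.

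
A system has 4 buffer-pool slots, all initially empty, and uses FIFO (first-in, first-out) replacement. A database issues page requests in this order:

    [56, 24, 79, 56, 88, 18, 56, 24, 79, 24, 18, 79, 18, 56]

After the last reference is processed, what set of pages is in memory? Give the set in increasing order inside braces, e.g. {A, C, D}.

{18, 24, 56, 79}

56: miss, frames [56]
24: miss, frames [56, 24]
79: miss, frames [56, 24, 79]
56: hit
88: miss, frames [56, 24, 79, 88]
18: miss, evict 56, frames [24, 79, 88, 18]
56: miss, evict 24, frames [79, 88, 18, 56]
24: miss, evict 79, frames [88, 18, 56, 24]
79: miss, evict 88, frames [18, 56, 24, 79]
24: hit
18: hit
79: hit
18: hit
56: hit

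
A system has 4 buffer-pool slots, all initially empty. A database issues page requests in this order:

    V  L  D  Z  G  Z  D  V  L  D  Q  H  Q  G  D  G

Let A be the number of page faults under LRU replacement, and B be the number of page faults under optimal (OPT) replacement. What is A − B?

Under LRU: F F F F F . . F F . F F . F . . → 10 faults.
Under OPT: F F F F F . . . F . F F . . . . → 8 faults.
A − B = 10 − 8 = 2.

2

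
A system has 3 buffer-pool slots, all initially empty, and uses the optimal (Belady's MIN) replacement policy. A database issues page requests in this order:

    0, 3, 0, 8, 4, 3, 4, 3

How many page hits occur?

4

0: fault, frames [0]
3: fault, frames [0, 3]
0: hit
8: fault, frames [0, 3, 8]
4: fault, evict 8, frames [0, 3, 4]
3: hit
4: hit
3: hit
Hits: 4.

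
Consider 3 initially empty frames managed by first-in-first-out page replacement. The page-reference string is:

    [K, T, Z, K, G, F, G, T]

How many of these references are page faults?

6

K: miss, frames [K]
T: miss, frames [K, T]
Z: miss, frames [K, T, Z]
K: hit
G: miss, evict K, frames [T, Z, G]
F: miss, evict T, frames [Z, G, F]
G: hit
T: miss, evict Z, frames [G, F, T]
Page faults: 6.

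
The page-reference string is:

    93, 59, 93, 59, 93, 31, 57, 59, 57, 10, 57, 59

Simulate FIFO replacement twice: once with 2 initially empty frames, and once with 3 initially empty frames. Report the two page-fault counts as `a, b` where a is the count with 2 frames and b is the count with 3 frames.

8, 6

2 frames: F F . . . F F F . F F F → 8 faults.
3 frames: F F . . . F F . . F . F → 6 faults.
6 < 8: adding a frame reduced faults, as is typical.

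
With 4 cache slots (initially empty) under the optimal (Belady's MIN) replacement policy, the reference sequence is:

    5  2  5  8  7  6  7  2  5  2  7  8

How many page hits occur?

6

5: miss, frames [5]
2: miss, frames [5, 2]
5: hit
8: miss, frames [5, 2, 8]
7: miss, frames [5, 2, 8, 7]
6: miss, evict 8, frames [5, 2, 7, 6]
7: hit
2: hit
5: hit
2: hit
7: hit
8: miss, evict 6, frames [5, 2, 7, 8]
Hits: 6.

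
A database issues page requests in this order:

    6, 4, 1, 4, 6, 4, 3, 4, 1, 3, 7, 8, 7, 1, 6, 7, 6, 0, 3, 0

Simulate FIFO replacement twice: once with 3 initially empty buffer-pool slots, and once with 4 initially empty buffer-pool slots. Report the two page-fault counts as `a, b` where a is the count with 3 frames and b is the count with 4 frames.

3 frames: F F F . . . F . . . F F . F F F . F F . → 11 faults.
4 frames: F F F . . . F . . . F F . . F . . F F . → 9 faults.
9 < 11: adding a frame reduced faults, as is typical.

11, 9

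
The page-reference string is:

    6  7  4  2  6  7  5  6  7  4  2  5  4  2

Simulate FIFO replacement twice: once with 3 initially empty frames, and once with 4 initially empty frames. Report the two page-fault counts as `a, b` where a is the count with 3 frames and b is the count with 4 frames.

3 frames: F F F F F F F . . F F . . . → 9 faults.
4 frames: F F F F . . F F F F F F . . → 10 faults.
10 > 9: adding a frame increased faults — Belady's anomaly.

9, 10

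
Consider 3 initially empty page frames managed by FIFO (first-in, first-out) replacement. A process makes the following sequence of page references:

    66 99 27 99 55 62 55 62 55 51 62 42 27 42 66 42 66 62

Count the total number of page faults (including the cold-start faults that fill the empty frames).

10

66: fault, frames (66)
99: fault, frames (66 99)
27: fault, frames (66 99 27)
99: hit
55: fault, evict 66, frames (99 27 55)
62: fault, evict 99, frames (27 55 62)
55: hit
62: hit
55: hit
51: fault, evict 27, frames (55 62 51)
62: hit
42: fault, evict 55, frames (62 51 42)
27: fault, evict 62, frames (51 42 27)
42: hit
66: fault, evict 51, frames (42 27 66)
42: hit
66: hit
62: fault, evict 42, frames (27 66 62)
Page faults: 10.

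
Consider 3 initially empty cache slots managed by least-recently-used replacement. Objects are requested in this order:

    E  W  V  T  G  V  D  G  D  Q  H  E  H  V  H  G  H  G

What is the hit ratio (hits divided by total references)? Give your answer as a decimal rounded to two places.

0.39

E -> miss, frames {E}
W -> miss, frames {E,W}
V -> miss, frames {E,W,V}
T -> miss, evict E, frames {W,V,T}
G -> miss, evict W, frames {V,T,G}
V -> hit
D -> miss, evict T, frames {G,V,D}
G -> hit
D -> hit
Q -> miss, evict V, frames {G,D,Q}
H -> miss, evict G, frames {D,Q,H}
E -> miss, evict D, frames {Q,H,E}
H -> hit
V -> miss, evict Q, frames {E,H,V}
H -> hit
G -> miss, evict E, frames {V,H,G}
H -> hit
G -> hit
Hits: 7 of 18 references → 7/18 = 0.3889.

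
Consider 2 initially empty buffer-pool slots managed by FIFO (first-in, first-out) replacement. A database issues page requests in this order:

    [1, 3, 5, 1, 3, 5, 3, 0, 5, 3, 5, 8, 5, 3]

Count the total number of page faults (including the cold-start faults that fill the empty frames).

1 → fault, frames {1}
3 → fault, frames {1,3}
5 → fault, evict 1, frames {3,5}
1 → fault, evict 3, frames {5,1}
3 → fault, evict 5, frames {1,3}
5 → fault, evict 1, frames {3,5}
3 → hit
0 → fault, evict 3, frames {5,0}
5 → hit
3 → fault, evict 5, frames {0,3}
5 → fault, evict 0, frames {3,5}
8 → fault, evict 3, frames {5,8}
5 → hit
3 → fault, evict 5, frames {8,3}
Page faults: 11.

11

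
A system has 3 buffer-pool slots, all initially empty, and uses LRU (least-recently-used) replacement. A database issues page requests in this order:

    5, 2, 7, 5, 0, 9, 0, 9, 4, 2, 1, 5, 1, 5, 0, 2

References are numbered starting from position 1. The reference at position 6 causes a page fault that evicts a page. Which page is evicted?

pos 1: 5: fault, frames [5]
pos 2: 2: fault, frames [5, 2]
pos 3: 7: fault, frames [5, 2, 7]
pos 4: 5: hit
pos 5: 0: fault, evict 2, frames [7, 5, 0]
pos 6: 9: fault, evict 7, frames [5, 0, 9]
At position 6, page 7 is evicted.

7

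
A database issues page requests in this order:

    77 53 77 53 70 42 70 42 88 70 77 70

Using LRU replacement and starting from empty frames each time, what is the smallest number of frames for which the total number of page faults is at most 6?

3

f=1: 12 faults
f=2: 7 faults
f=3: 6 faults
f=4: 6 faults
f=5: 5 faults
Smallest f with faults ≤ 6 is 3.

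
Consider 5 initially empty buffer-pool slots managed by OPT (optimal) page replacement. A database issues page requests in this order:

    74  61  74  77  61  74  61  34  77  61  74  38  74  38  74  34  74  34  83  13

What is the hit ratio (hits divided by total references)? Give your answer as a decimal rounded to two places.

0.65

74 -> fault, frames (74)
61 -> fault, frames (74 61)
74 -> hit
77 -> fault, frames (74 61 77)
61 -> hit
74 -> hit
61 -> hit
34 -> fault, frames (74 61 77 34)
77 -> hit
61 -> hit
74 -> hit
38 -> fault, frames (74 61 77 34 38)
74 -> hit
38 -> hit
74 -> hit
34 -> hit
74 -> hit
34 -> hit
83 -> fault, evict 38, frames (74 61 77 34 83)
13 -> fault, evict 83, frames (74 61 77 34 13)
Hits: 13 of 20 references → 13/20 = 0.6500.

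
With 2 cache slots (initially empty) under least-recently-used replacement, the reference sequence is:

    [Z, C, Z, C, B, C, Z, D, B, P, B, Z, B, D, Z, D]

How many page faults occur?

Z -> fault, frames (Z)
C -> fault, frames (Z C)
Z -> hit
C -> hit
B -> fault, evict Z, frames (C B)
C -> hit
Z -> fault, evict B, frames (C Z)
D -> fault, evict C, frames (Z D)
B -> fault, evict Z, frames (D B)
P -> fault, evict D, frames (B P)
B -> hit
Z -> fault, evict P, frames (B Z)
B -> hit
D -> fault, evict Z, frames (B D)
Z -> fault, evict B, frames (D Z)
D -> hit
Page faults: 10.

10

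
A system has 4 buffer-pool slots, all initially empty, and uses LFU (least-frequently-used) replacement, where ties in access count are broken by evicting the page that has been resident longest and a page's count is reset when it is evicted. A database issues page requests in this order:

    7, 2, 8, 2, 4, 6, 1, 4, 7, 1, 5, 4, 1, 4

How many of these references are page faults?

8

7 -> fault, frames [7]
2 -> fault, frames [7, 2]
8 -> fault, frames [7, 2, 8]
2 -> hit
4 -> fault, frames [7, 2, 8, 4]
6 -> fault, evict 7, frames [2, 8, 4, 6]
1 -> fault, evict 8, frames [2, 4, 6, 1]
4 -> hit
7 -> fault, evict 6, frames [2, 4, 1, 7]
1 -> hit
5 -> fault, evict 7, frames [2, 4, 1, 5]
4 -> hit
1 -> hit
4 -> hit
Page faults: 8.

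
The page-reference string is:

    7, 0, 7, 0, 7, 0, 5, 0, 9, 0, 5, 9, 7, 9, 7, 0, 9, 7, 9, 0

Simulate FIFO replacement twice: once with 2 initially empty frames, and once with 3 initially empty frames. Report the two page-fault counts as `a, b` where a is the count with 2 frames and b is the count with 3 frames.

12, 6

2 frames: F F . . . . F . F F F F F . . F F F . F → 12 faults.
3 frames: F F . . . . F . F . . . F . . F . . . . → 6 faults.
6 < 12: adding a frame reduced faults, as is typical.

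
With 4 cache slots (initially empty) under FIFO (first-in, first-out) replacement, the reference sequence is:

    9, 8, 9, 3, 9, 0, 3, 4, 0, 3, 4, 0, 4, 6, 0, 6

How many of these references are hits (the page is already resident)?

10

9 → fault, frames (9)
8 → fault, frames (9 8)
9 → hit
3 → fault, frames (9 8 3)
9 → hit
0 → fault, frames (9 8 3 0)
3 → hit
4 → fault, evict 9, frames (8 3 0 4)
0 → hit
3 → hit
4 → hit
0 → hit
4 → hit
6 → fault, evict 8, frames (3 0 4 6)
0 → hit
6 → hit
Hits: 10.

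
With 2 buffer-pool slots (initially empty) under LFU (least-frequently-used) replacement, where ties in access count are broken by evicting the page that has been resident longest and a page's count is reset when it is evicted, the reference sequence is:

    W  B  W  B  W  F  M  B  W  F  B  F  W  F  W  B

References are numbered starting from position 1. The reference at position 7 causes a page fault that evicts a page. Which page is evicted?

pos 1: W -> fault, frames (W)
pos 2: B -> fault, frames (W B)
pos 3: W -> hit
pos 4: B -> hit
pos 5: W -> hit
pos 6: F -> fault, evict B, frames (W F)
pos 7: M -> fault, evict F, frames (W M)
At position 7, page F is evicted.

F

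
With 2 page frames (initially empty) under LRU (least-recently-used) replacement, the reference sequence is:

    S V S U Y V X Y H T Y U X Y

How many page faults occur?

S → fault, frames {S}
V → fault, frames {S,V}
S → hit
U → fault, evict V, frames {S,U}
Y → fault, evict S, frames {U,Y}
V → fault, evict U, frames {Y,V}
X → fault, evict Y, frames {V,X}
Y → fault, evict V, frames {X,Y}
H → fault, evict X, frames {Y,H}
T → fault, evict Y, frames {H,T}
Y → fault, evict H, frames {T,Y}
U → fault, evict T, frames {Y,U}
X → fault, evict Y, frames {U,X}
Y → fault, evict U, frames {X,Y}
Page faults: 13.

13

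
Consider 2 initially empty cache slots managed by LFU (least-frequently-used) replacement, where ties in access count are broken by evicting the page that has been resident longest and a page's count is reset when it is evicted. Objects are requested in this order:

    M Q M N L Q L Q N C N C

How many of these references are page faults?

M -> miss, frames {M}
Q -> miss, frames {M,Q}
M -> hit
N -> miss, evict Q, frames {M,N}
L -> miss, evict N, frames {M,L}
Q -> miss, evict L, frames {M,Q}
L -> miss, evict Q, frames {M,L}
Q -> miss, evict L, frames {M,Q}
N -> miss, evict Q, frames {M,N}
C -> miss, evict N, frames {M,C}
N -> miss, evict C, frames {M,N}
C -> miss, evict N, frames {M,C}
Page faults: 11.

11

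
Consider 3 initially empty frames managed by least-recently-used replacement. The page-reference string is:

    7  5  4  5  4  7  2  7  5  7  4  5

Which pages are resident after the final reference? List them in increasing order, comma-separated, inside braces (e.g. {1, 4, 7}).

7 -> miss, frames (7)
5 -> miss, frames (7 5)
4 -> miss, frames (7 5 4)
5 -> hit
4 -> hit
7 -> hit
2 -> miss, evict 5, frames (4 7 2)
7 -> hit
5 -> miss, evict 4, frames (2 7 5)
7 -> hit
4 -> miss, evict 2, frames (5 7 4)
5 -> hit

{4, 5, 7}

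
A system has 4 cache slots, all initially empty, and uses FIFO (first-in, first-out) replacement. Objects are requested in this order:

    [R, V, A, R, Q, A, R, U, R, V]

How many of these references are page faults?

R -> miss, frames [R]
V -> miss, frames [R, V]
A -> miss, frames [R, V, A]
R -> hit
Q -> miss, frames [R, V, A, Q]
A -> hit
R -> hit
U -> miss, evict R, frames [V, A, Q, U]
R -> miss, evict V, frames [A, Q, U, R]
V -> miss, evict A, frames [Q, U, R, V]
Page faults: 7.

7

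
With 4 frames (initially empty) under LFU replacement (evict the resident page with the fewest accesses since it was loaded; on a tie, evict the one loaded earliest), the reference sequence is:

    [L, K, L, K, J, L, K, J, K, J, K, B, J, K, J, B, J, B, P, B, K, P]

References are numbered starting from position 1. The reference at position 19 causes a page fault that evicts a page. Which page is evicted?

pos 1: L → fault, frames (L)
pos 2: K → fault, frames (L K)
pos 3: L → hit
pos 4: K → hit
pos 5: J → fault, frames (L K J)
pos 6: L → hit
pos 7: K → hit
pos 8: J → hit
pos 9: K → hit
pos 10: J → hit
pos 11: K → hit
pos 12: B → fault, frames (L K J B)
pos 13: J → hit
pos 14: K → hit
pos 15: J → hit
pos 16: B → hit
pos 17: J → hit
pos 18: B → hit
pos 19: P → fault, evict L, frames (K J B P)
At position 19, page L is evicted.

L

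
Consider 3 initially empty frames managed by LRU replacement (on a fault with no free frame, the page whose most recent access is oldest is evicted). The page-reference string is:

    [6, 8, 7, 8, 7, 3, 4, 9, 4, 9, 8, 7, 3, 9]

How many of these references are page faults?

10

6: fault, frames {6}
8: fault, frames {6,8}
7: fault, frames {6,8,7}
8: hit
7: hit
3: fault, evict 6, frames {8,7,3}
4: fault, evict 8, frames {7,3,4}
9: fault, evict 7, frames {3,4,9}
4: hit
9: hit
8: fault, evict 3, frames {4,9,8}
7: fault, evict 4, frames {9,8,7}
3: fault, evict 9, frames {8,7,3}
9: fault, evict 8, frames {7,3,9}
Page faults: 10.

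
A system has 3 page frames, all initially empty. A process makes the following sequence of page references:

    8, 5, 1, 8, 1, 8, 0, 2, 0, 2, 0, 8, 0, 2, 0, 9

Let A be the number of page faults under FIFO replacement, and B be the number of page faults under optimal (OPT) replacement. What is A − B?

1

Under FIFO: F F F . . . F F . . . F . . . F → 7 faults.
Under OPT: F F F . . . F F . . . . . . . F → 6 faults.
A − B = 7 − 6 = 1.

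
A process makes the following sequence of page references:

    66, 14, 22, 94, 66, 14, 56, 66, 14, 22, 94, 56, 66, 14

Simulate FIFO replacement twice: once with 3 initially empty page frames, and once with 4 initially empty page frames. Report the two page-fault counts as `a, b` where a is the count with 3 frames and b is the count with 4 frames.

11, 12

3 frames: F F F F F F F . . F F . F F → 11 faults.
4 frames: F F F F . . F F F F F F F F → 12 faults.
12 > 11: adding a frame increased faults — Belady's anomaly.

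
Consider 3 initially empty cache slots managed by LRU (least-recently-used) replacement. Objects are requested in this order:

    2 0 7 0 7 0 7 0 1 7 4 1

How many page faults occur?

2: miss, frames {2}
0: miss, frames {2,0}
7: miss, frames {2,0,7}
0: hit
7: hit
0: hit
7: hit
0: hit
1: miss, evict 2, frames {7,0,1}
7: hit
4: miss, evict 0, frames {1,7,4}
1: hit
Page faults: 5.

5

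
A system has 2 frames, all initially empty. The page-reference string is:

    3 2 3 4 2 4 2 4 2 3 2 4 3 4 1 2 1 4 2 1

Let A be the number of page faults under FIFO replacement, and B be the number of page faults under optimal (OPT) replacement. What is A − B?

2

Under FIFO: F F . F . . . . . F F F F . F F . F . F → 11 faults.
Under OPT: F F . F . . . . . F . F . . F F . F . F → 9 faults.
A − B = 11 − 9 = 2.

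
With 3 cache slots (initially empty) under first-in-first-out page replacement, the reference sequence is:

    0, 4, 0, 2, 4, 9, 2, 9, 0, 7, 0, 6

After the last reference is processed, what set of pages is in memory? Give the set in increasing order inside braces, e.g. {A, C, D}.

0 → fault, frames {0}
4 → fault, frames {0,4}
0 → hit
2 → fault, frames {0,4,2}
4 → hit
9 → fault, evict 0, frames {4,2,9}
2 → hit
9 → hit
0 → fault, evict 4, frames {2,9,0}
7 → fault, evict 2, frames {9,0,7}
0 → hit
6 → fault, evict 9, frames {0,7,6}

{0, 6, 7}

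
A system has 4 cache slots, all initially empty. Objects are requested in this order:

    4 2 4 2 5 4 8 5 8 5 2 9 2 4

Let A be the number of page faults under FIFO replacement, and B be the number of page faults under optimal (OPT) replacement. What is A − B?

1

Under FIFO: F F . . F . F . . . . F . F → 6 faults.
Under OPT: F F . . F . F . . . . F . . → 5 faults.
A − B = 6 − 5 = 1.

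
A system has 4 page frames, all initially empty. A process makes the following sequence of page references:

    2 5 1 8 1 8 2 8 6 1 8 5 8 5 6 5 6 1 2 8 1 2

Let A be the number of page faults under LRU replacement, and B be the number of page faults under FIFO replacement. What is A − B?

2

Under LRU: F F F F . . . . F . . F . . . . . . F F . . → 8 faults.
Under FIFO: F F F F . . . . F . . . . . . . . . F . . . → 6 faults.
A − B = 8 − 6 = 2.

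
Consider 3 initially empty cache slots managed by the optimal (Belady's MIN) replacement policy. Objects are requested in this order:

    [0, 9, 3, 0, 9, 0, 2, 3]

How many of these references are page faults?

0 → fault, frames {0}
9 → fault, frames {0,9}
3 → fault, frames {0,9,3}
0 → hit
9 → hit
0 → hit
2 → fault, evict 9, frames {0,3,2}
3 → hit
Page faults: 4.

4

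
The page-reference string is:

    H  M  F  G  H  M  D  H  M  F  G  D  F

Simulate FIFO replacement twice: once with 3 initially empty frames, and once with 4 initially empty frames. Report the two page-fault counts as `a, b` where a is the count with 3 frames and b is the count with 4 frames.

9, 10

3 frames: F F F F F F F . . F F . . → 9 faults.
4 frames: F F F F . . F F F F F F . → 10 faults.
10 > 9: adding a frame increased faults — Belady's anomaly.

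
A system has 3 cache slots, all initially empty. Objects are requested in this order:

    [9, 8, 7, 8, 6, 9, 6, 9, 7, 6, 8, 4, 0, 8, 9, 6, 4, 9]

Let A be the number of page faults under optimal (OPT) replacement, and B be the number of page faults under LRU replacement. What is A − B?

-3

Under OPT: F F F . F . . . . . F F F . . F F . → 9 faults.
Under LRU: F F F . F F . . F . F F F . F F F . → 12 faults.
A − B = 9 − 12 = -3.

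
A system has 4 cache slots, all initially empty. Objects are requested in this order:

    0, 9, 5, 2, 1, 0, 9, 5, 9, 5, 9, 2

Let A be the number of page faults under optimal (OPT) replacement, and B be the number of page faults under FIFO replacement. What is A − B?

Under OPT: F F F F F . . . . . . F → 6 faults.
Under FIFO: F F F F F F F F . . . F → 9 faults.
A − B = 6 − 9 = -3.

-3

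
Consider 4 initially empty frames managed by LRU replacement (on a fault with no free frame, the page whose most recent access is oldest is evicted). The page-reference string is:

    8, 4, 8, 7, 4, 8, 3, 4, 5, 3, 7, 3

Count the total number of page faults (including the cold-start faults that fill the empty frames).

8 -> miss, frames {8}
4 -> miss, frames {8,4}
8 -> hit
7 -> miss, frames {4,8,7}
4 -> hit
8 -> hit
3 -> miss, frames {7,4,8,3}
4 -> hit
5 -> miss, evict 7, frames {8,3,4,5}
3 -> hit
7 -> miss, evict 8, frames {4,5,3,7}
3 -> hit
Page faults: 6.

6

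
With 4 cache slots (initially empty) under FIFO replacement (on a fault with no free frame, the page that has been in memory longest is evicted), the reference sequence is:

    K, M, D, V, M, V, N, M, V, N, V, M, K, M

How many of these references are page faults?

7

K -> miss, frames {K}
M -> miss, frames {K,M}
D -> miss, frames {K,M,D}
V -> miss, frames {K,M,D,V}
M -> hit
V -> hit
N -> miss, evict K, frames {M,D,V,N}
M -> hit
V -> hit
N -> hit
V -> hit
M -> hit
K -> miss, evict M, frames {D,V,N,K}
M -> miss, evict D, frames {V,N,K,M}
Page faults: 7.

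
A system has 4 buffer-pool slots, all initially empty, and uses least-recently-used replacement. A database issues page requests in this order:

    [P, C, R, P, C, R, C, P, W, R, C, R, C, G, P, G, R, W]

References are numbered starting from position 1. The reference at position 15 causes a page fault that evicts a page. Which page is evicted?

pos 1: P → miss, frames (P)
pos 2: C → miss, frames (P C)
pos 3: R → miss, frames (P C R)
pos 4: P → hit
pos 5: C → hit
pos 6: R → hit
pos 7: C → hit
pos 8: P → hit
pos 9: W → miss, frames (R C P W)
pos 10: R → hit
pos 11: C → hit
pos 12: R → hit
pos 13: C → hit
pos 14: G → miss, evict P, frames (W R C G)
pos 15: P → miss, evict W, frames (R C G P)
At position 15, page W is evicted.

W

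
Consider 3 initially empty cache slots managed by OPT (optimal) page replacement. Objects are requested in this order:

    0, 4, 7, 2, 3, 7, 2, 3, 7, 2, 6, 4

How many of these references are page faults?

0 -> miss, frames [0]
4 -> miss, frames [0, 4]
7 -> miss, frames [0, 4, 7]
2 -> miss, evict 0, frames [4, 7, 2]
3 -> miss, evict 4, frames [7, 2, 3]
7 -> hit
2 -> hit
3 -> hit
7 -> hit
2 -> hit
6 -> miss, evict 3, frames [7, 2, 6]
4 -> miss, evict 6, frames [7, 2, 4]
Page faults: 7.

7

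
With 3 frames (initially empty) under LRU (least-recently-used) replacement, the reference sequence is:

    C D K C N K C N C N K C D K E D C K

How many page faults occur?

8

C → miss, frames {C}
D → miss, frames {C,D}
K → miss, frames {C,D,K}
C → hit
N → miss, evict D, frames {K,C,N}
K → hit
C → hit
N → hit
C → hit
N → hit
K → hit
C → hit
D → miss, evict N, frames {K,C,D}
K → hit
E → miss, evict C, frames {D,K,E}
D → hit
C → miss, evict K, frames {E,D,C}
K → miss, evict E, frames {D,C,K}
Page faults: 8.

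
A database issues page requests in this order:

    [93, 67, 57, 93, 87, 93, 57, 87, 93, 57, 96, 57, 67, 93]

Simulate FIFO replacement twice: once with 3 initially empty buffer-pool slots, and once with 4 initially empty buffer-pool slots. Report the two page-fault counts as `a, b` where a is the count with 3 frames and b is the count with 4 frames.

3 frames: F F F . F F . . . . F F F F → 9 faults.
4 frames: F F F . F . . . . . F . . F → 6 faults.
6 < 9: adding a frame reduced faults, as is typical.

9, 6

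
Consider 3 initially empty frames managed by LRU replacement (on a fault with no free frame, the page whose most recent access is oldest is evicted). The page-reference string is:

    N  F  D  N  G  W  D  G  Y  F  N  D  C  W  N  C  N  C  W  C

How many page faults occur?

13

N → fault, frames [N]
F → fault, frames [N, F]
D → fault, frames [N, F, D]
N → hit
G → fault, evict F, frames [D, N, G]
W → fault, evict D, frames [N, G, W]
D → fault, evict N, frames [G, W, D]
G → hit
Y → fault, evict W, frames [D, G, Y]
F → fault, evict D, frames [G, Y, F]
N → fault, evict G, frames [Y, F, N]
D → fault, evict Y, frames [F, N, D]
C → fault, evict F, frames [N, D, C]
W → fault, evict N, frames [D, C, W]
N → fault, evict D, frames [C, W, N]
C → hit
N → hit
C → hit
W → hit
C → hit
Page faults: 13.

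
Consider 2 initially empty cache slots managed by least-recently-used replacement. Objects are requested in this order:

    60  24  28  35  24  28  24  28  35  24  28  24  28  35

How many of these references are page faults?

10

60 → miss, frames {60}
24 → miss, frames {60,24}
28 → miss, evict 60, frames {24,28}
35 → miss, evict 24, frames {28,35}
24 → miss, evict 28, frames {35,24}
28 → miss, evict 35, frames {24,28}
24 → hit
28 → hit
35 → miss, evict 24, frames {28,35}
24 → miss, evict 28, frames {35,24}
28 → miss, evict 35, frames {24,28}
24 → hit
28 → hit
35 → miss, evict 24, frames {28,35}
Page faults: 10.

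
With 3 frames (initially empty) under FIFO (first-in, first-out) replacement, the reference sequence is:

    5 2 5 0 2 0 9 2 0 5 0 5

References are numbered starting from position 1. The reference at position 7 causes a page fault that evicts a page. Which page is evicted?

5

pos 1: 5 → fault, frames [5]
pos 2: 2 → fault, frames [5, 2]
pos 3: 5 → hit
pos 4: 0 → fault, frames [5, 2, 0]
pos 5: 2 → hit
pos 6: 0 → hit
pos 7: 9 → fault, evict 5, frames [2, 0, 9]
At position 7, page 5 is evicted.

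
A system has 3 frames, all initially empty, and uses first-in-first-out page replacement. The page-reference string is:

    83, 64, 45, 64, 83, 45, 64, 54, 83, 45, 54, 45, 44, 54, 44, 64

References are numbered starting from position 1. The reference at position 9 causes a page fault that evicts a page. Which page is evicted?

pos 1: 83: fault, frames {83}
pos 2: 64: fault, frames {83,64}
pos 3: 45: fault, frames {83,64,45}
pos 4: 64: hit
pos 5: 83: hit
pos 6: 45: hit
pos 7: 64: hit
pos 8: 54: fault, evict 83, frames {64,45,54}
pos 9: 83: fault, evict 64, frames {45,54,83}
At position 9, page 64 is evicted.

64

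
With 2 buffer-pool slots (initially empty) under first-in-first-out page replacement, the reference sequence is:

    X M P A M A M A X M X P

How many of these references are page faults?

7

X → miss, frames [X]
M → miss, frames [X, M]
P → miss, evict X, frames [M, P]
A → miss, evict M, frames [P, A]
M → miss, evict P, frames [A, M]
A → hit
M → hit
A → hit
X → miss, evict A, frames [M, X]
M → hit
X → hit
P → miss, evict M, frames [X, P]
Page faults: 7.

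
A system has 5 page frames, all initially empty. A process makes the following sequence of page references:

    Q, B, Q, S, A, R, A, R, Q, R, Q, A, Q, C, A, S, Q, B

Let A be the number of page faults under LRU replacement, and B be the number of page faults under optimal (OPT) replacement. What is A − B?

1

Under LRU: F F . F F F . . . . . . . F . . . F → 7 faults.
Under OPT: F F . F F F . . . . . . . F . . . . → 6 faults.
A − B = 7 − 6 = 1.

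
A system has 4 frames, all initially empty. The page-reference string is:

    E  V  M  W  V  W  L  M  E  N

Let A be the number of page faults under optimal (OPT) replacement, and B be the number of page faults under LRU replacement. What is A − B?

-1

Under OPT: F F F F . . F . . F → 6 faults.
Under LRU: F F F F . . F . F F → 7 faults.
A − B = 6 − 7 = -1.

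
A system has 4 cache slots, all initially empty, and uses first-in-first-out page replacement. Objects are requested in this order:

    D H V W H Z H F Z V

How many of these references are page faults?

D: miss, frames {D}
H: miss, frames {D,H}
V: miss, frames {D,H,V}
W: miss, frames {D,H,V,W}
H: hit
Z: miss, evict D, frames {H,V,W,Z}
H: hit
F: miss, evict H, frames {V,W,Z,F}
Z: hit
V: hit
Page faults: 6.

6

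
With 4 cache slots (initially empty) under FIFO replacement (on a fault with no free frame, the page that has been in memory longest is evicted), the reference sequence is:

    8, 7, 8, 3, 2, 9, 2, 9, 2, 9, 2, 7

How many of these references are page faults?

5

8 → fault, frames (8)
7 → fault, frames (8 7)
8 → hit
3 → fault, frames (8 7 3)
2 → fault, frames (8 7 3 2)
9 → fault, evict 8, frames (7 3 2 9)
2 → hit
9 → hit
2 → hit
9 → hit
2 → hit
7 → hit
Page faults: 5.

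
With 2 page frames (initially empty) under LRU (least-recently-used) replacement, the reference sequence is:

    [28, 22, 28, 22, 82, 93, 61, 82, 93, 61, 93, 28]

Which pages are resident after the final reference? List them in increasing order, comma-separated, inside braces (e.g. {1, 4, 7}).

{28, 93}

28: miss, frames (28)
22: miss, frames (28 22)
28: hit
22: hit
82: miss, evict 28, frames (22 82)
93: miss, evict 22, frames (82 93)
61: miss, evict 82, frames (93 61)
82: miss, evict 93, frames (61 82)
93: miss, evict 61, frames (82 93)
61: miss, evict 82, frames (93 61)
93: hit
28: miss, evict 61, frames (93 28)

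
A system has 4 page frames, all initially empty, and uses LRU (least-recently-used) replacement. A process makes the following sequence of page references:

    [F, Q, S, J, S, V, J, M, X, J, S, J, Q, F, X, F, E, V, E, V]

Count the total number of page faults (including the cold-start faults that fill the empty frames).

F -> miss, frames {F}
Q -> miss, frames {F,Q}
S -> miss, frames {F,Q,S}
J -> miss, frames {F,Q,S,J}
S -> hit
V -> miss, evict F, frames {Q,J,S,V}
J -> hit
M -> miss, evict Q, frames {S,V,J,M}
X -> miss, evict S, frames {V,J,M,X}
J -> hit
S -> miss, evict V, frames {M,X,J,S}
J -> hit
Q -> miss, evict M, frames {X,S,J,Q}
F -> miss, evict X, frames {S,J,Q,F}
X -> miss, evict S, frames {J,Q,F,X}
F -> hit
E -> miss, evict J, frames {Q,X,F,E}
V -> miss, evict Q, frames {X,F,E,V}
E -> hit
V -> hit
Page faults: 13.

13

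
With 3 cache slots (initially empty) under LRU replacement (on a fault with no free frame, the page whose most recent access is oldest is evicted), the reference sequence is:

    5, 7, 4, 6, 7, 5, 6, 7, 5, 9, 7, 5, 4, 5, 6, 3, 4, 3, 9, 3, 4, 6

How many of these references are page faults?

12

5 → fault, frames {5}
7 → fault, frames {5,7}
4 → fault, frames {5,7,4}
6 → fault, evict 5, frames {7,4,6}
7 → hit
5 → fault, evict 4, frames {6,7,5}
6 → hit
7 → hit
5 → hit
9 → fault, evict 6, frames {7,5,9}
7 → hit
5 → hit
4 → fault, evict 9, frames {7,5,4}
5 → hit
6 → fault, evict 7, frames {4,5,6}
3 → fault, evict 4, frames {5,6,3}
4 → fault, evict 5, frames {6,3,4}
3 → hit
9 → fault, evict 6, frames {4,3,9}
3 → hit
4 → hit
6 → fault, evict 9, frames {3,4,6}
Page faults: 12.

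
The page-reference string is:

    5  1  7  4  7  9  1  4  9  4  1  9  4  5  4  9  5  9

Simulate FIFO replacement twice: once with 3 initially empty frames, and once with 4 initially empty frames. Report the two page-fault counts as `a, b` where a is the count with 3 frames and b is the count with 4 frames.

9, 6

3 frames: F F F F . F F . . . . . . F F F . . → 9 faults.
4 frames: F F F F . F . . . . . . . F . . . . → 6 faults.
6 < 9: adding a frame reduced faults, as is typical.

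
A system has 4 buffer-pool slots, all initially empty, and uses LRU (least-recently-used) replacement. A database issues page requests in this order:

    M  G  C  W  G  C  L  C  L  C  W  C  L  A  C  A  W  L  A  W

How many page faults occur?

M: miss, frames {M}
G: miss, frames {M,G}
C: miss, frames {M,G,C}
W: miss, frames {M,G,C,W}
G: hit
C: hit
L: miss, evict M, frames {W,G,C,L}
C: hit
L: hit
C: hit
W: hit
C: hit
L: hit
A: miss, evict G, frames {W,C,L,A}
C: hit
A: hit
W: hit
L: hit
A: hit
W: hit
Page faults: 6.

6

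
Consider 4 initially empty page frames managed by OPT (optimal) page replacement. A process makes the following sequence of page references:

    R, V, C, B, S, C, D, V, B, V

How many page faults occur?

R → miss, frames {R}
V → miss, frames {R,V}
C → miss, frames {R,V,C}
B → miss, frames {R,V,C,B}
S → miss, evict R, frames {V,C,B,S}
C → hit
D → miss, evict S, frames {V,C,B,D}
V → hit
B → hit
V → hit
Page faults: 6.

6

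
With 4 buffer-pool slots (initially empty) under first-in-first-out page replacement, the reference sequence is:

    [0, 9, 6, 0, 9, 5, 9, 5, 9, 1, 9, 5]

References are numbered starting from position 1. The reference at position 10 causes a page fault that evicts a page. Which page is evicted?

0

pos 1: 0 -> miss, frames [0]
pos 2: 9 -> miss, frames [0, 9]
pos 3: 6 -> miss, frames [0, 9, 6]
pos 4: 0 -> hit
pos 5: 9 -> hit
pos 6: 5 -> miss, frames [0, 9, 6, 5]
pos 7: 9 -> hit
pos 8: 5 -> hit
pos 9: 9 -> hit
pos 10: 1 -> miss, evict 0, frames [9, 6, 5, 1]
At position 10, page 0 is evicted.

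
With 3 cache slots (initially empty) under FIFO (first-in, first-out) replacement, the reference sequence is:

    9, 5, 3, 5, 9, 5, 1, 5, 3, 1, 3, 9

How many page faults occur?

5

9: fault, frames [9]
5: fault, frames [9, 5]
3: fault, frames [9, 5, 3]
5: hit
9: hit
5: hit
1: fault, evict 9, frames [5, 3, 1]
5: hit
3: hit
1: hit
3: hit
9: fault, evict 5, frames [3, 1, 9]
Page faults: 5.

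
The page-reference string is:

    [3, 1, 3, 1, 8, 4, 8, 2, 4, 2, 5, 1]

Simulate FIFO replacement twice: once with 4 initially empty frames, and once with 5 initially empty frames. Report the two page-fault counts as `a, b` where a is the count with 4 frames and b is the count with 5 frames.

7, 6

4 frames: F F . . F F . F . . F F → 7 faults.
5 frames: F F . . F F . F . . F . → 6 faults.
6 < 7: adding a frame reduced faults, as is typical.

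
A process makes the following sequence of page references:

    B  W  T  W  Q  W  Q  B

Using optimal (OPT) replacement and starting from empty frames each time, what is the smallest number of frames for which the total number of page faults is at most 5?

2

f=1: 8 faults
f=2: 5 faults
f=3: 4 faults
f=4: 4 faults
Smallest f with faults ≤ 5 is 2.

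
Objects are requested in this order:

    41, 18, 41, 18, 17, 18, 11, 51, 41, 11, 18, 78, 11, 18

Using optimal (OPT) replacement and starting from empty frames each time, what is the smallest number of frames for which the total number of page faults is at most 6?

4

f=1: 14 faults
f=2: 9 faults
f=3: 7 faults
f=4: 6 faults
f=5: 6 faults
f=6: 6 faults
Smallest f with faults ≤ 6 is 4.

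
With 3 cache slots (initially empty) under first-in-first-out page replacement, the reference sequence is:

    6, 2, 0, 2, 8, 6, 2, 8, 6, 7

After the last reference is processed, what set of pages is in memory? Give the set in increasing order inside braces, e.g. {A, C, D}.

{2, 6, 7}

6 → miss, frames [6]
2 → miss, frames [6, 2]
0 → miss, frames [6, 2, 0]
2 → hit
8 → miss, evict 6, frames [2, 0, 8]
6 → miss, evict 2, frames [0, 8, 6]
2 → miss, evict 0, frames [8, 6, 2]
8 → hit
6 → hit
7 → miss, evict 8, frames [6, 2, 7]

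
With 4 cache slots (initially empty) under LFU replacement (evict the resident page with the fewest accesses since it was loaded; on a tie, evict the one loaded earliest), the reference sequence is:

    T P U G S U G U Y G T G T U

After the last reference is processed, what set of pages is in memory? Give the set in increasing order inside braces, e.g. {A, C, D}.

T -> fault, frames (T)
P -> fault, frames (T P)
U -> fault, frames (T P U)
G -> fault, frames (T P U G)
S -> fault, evict T, frames (P U G S)
U -> hit
G -> hit
U -> hit
Y -> fault, evict P, frames (U G S Y)
G -> hit
T -> fault, evict S, frames (U G Y T)
G -> hit
T -> hit
U -> hit

{G, T, U, Y}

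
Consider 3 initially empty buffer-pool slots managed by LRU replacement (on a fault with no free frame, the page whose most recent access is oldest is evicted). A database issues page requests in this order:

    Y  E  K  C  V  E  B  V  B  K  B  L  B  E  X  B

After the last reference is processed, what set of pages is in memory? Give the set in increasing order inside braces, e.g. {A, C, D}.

Y: miss, frames (Y)
E: miss, frames (Y E)
K: miss, frames (Y E K)
C: miss, evict Y, frames (E K C)
V: miss, evict E, frames (K C V)
E: miss, evict K, frames (C V E)
B: miss, evict C, frames (V E B)
V: hit
B: hit
K: miss, evict E, frames (V B K)
B: hit
L: miss, evict V, frames (K B L)
B: hit
E: miss, evict K, frames (L B E)
X: miss, evict L, frames (B E X)
B: hit

{B, E, X}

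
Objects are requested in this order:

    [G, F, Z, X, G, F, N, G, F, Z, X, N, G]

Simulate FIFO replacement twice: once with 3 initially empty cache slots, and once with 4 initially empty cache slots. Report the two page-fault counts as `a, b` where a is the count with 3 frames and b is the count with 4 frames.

10, 11

3 frames: F F F F F F F . . F F . F → 10 faults.
4 frames: F F F F . . F F F F F F F → 11 faults.
11 > 10: adding a frame increased faults — Belady's anomaly.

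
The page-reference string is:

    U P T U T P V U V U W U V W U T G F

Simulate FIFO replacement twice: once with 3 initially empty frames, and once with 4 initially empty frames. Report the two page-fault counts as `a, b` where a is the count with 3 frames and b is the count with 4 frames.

9, 8

3 frames: F F F . . . F F . . F . . . . F F F → 9 faults.
4 frames: F F F . . . F . . . F F . . . . F F → 8 faults.
8 < 9: adding a frame reduced faults, as is typical.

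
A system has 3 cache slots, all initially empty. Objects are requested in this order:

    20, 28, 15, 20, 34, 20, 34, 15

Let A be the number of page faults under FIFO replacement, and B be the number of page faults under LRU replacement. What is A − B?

Under FIFO: F F F . F F . . → 5 faults.
Under LRU: F F F . F . . . → 4 faults.
A − B = 5 − 4 = 1.

1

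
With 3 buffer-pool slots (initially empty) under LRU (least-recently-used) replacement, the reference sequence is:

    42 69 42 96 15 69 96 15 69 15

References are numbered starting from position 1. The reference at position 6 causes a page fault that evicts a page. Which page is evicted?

42

pos 1: 42: fault, frames {42}
pos 2: 69: fault, frames {42,69}
pos 3: 42: hit
pos 4: 96: fault, frames {69,42,96}
pos 5: 15: fault, evict 69, frames {42,96,15}
pos 6: 69: fault, evict 42, frames {96,15,69}
At position 6, page 42 is evicted.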